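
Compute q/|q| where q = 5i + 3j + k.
0.8452i + 0.5071j + 0.169k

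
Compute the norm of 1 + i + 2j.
√6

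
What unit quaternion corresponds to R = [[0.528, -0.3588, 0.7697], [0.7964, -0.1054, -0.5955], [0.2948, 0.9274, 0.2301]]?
0.6428 + 0.5923i + 0.1847j + 0.4493k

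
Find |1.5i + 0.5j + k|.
1.871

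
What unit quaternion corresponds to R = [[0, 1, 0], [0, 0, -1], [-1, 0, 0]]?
-0.5 - 0.5i - 0.5j + 0.5k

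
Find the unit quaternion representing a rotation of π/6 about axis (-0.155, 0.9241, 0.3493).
0.9659 - 0.0401i + 0.2392j + 0.0904k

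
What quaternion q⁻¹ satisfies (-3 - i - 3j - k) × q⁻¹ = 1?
-0.15 + 0.05i + 0.15j + 0.05k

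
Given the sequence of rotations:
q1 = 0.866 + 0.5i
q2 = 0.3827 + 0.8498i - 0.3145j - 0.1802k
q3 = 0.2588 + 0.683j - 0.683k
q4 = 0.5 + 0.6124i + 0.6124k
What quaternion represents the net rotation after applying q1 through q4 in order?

q2 · q1 = -0.0935 + 0.9273i - 0.3625j + 0.0012k
q3 · q2 · q1 = 0.2242 - 0.0068i - 0.791j - 0.5692k
q4 · q3 · q2 · q1 = 0.4648 + 0.6183i - 0.0511j - 0.6317k
0.4648 + 0.6183i - 0.0511j - 0.6317k


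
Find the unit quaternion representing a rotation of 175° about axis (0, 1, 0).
0.0436 + 0.999j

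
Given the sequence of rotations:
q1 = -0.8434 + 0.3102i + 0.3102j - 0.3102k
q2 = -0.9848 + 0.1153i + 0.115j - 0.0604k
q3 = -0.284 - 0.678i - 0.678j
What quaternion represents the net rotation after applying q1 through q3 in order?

q2 · q1 = 0.7404 - 0.4197i - 0.3854j + 0.3565k
q3 · q2 · q1 = -0.7561 - 0.6245i - 0.1508j - 0.1245k
-0.7561 - 0.6245i - 0.1508j - 0.1245k


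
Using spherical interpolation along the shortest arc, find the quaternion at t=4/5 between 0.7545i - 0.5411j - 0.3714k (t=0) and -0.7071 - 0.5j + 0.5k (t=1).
-0.6585 + 0.2217i - 0.6246j + 0.3565k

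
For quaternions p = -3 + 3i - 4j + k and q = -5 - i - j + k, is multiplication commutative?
No: pq = 13 - 15i + 19j - 15k ≠ 13 - 9i + 27j - k = qp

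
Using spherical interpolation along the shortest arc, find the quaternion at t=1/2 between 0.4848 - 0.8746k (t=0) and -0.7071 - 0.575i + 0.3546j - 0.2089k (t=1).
0.7825 + 0.3775i - 0.2328j - 0.437k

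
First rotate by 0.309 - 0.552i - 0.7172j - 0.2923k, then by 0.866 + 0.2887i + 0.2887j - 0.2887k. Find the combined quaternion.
0.5496 - 0.6803i - 0.2881j - 0.39k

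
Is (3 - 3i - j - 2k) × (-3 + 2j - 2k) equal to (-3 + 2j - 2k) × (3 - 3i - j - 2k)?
No: pq = -11 + 15i + 3j - 6k ≠ -11 + 3i + 15j + 6k = qp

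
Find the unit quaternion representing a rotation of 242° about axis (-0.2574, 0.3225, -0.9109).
-0.515 - 0.2206i + 0.2764j - 0.7808k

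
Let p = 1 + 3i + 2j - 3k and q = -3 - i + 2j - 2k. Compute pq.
-10 - 8i + 5j + 15k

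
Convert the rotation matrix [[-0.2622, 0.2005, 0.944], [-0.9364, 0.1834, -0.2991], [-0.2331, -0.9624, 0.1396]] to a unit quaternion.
0.515 - 0.322i + 0.5714j - 0.5519k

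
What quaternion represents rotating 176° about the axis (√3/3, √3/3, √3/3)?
0.0349 + 0.577i + 0.577j + 0.577k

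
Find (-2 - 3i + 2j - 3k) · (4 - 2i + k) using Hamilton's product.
-11 - 6i + 17j - 10k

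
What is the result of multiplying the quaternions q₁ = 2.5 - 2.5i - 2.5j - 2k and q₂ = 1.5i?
3.75 + 3.75i - 3j + 3.75k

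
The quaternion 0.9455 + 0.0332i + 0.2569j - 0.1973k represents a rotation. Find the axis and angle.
axis = (0.102, 0.789, -0.6059), θ = 38°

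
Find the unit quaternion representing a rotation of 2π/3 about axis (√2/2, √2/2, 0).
0.5 + 0.6124i + 0.6124j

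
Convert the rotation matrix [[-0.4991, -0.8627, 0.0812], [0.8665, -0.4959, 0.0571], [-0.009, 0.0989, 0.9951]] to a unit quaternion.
0.5 + 0.0209i + 0.0451j + 0.8646k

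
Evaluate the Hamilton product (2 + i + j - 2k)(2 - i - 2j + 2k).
11 - 2i - 2j - k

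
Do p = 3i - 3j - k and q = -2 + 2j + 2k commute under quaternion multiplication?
No: pq = 8 - 10i + 8k ≠ 8 - 2i + 12j - 4k = qp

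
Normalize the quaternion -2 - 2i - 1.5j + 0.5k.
-0.6172 - 0.6172i - 0.4629j + 0.1543k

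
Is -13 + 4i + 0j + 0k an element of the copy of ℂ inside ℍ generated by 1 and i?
Yes. The quaternion -13 + 4i has j- and k-coefficients y = z = 0, so it lies in the complex subalgebra spanned by 1 and i.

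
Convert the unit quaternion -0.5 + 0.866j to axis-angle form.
axis = (0, 1, 0), θ = 4π/3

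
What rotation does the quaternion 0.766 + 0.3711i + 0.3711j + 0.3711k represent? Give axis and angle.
axis = (√3/3, √3/3, √3/3), θ = 80°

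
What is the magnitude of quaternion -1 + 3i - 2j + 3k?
√23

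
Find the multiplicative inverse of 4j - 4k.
-0.125j + 0.125k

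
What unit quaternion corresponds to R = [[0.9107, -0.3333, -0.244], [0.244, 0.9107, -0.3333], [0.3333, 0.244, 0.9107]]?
0.9659 + 0.1494i - 0.1494j + 0.1494k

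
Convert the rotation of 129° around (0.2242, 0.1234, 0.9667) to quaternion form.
0.4305 + 0.2024i + 0.1114j + 0.8725k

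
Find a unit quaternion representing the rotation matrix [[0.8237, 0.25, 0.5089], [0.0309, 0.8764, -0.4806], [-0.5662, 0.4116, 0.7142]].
0.9239 + 0.2414i + 0.2909j - 0.0593k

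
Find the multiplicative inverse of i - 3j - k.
-0.0909i + 0.2727j + 0.0909k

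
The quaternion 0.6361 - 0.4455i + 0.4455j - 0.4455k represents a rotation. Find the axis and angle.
axis = (-√3/3, √3/3, -√3/3), θ = 101°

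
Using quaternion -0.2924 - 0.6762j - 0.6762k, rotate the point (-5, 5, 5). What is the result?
(4.145, 3.023, 6.977)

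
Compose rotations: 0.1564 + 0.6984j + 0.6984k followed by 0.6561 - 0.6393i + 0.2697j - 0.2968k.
0.1215 + 0.2957i + 0.9469j - 0.0347k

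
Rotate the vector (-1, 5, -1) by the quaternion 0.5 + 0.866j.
(-0.366, 5, 1.366)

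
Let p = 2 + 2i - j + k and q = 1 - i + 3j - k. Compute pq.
8 - 2i + 6j + 4k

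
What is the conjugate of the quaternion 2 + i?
2 - i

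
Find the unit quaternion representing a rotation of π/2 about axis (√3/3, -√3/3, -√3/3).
0.7071 + 0.4082i - 0.4082j - 0.4082k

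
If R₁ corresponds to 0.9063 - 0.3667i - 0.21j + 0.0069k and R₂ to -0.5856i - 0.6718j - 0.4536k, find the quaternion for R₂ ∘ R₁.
-0.3527 - 0.6306i - 0.4385j - 0.5345k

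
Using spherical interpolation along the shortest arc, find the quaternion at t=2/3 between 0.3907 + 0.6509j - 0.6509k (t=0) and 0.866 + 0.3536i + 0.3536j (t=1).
0.7824 + 0.2581i + 0.5085j - 0.2504k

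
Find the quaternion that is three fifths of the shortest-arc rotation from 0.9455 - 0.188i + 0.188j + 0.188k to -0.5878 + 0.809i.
0.7904 - 0.6015i + 0.0821j + 0.0821k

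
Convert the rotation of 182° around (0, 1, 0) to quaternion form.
-0.0175 + 0.9998j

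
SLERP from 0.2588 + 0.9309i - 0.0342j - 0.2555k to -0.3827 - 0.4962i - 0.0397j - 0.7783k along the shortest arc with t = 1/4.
0.339 + 0.9401i - 0.0162j + 0.0321k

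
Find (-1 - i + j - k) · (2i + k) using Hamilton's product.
3 - i - j - 3k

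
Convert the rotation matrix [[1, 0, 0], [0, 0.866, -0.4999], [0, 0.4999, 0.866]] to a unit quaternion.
0.9659 + 0.2588i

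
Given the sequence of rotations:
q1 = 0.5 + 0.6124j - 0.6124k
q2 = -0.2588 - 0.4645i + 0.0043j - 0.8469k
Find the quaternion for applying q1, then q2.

q2 · q1 = -0.6507 + 0.2838i - 0.4408j - 0.5494k
-0.6507 + 0.2838i - 0.4408j - 0.5494k


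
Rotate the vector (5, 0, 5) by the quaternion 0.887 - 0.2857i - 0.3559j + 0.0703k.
(0.326, 3.924, 5.873)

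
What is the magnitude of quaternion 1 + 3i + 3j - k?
√20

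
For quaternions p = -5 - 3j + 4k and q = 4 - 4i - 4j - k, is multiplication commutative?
No: pq = -28 + 39i - 8j + 9k ≠ -28 + i + 24j + 33k = qp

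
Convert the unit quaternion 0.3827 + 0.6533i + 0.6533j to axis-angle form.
axis = (√2/2, √2/2, 0), θ = 3π/4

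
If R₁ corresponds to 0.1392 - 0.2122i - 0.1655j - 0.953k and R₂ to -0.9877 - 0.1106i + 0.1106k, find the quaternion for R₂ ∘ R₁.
-0.0556 + 0.2125i + 0.0346j + 0.975k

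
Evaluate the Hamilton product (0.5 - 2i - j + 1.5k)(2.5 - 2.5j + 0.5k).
-2 - 1.75i - 2.75j + 9k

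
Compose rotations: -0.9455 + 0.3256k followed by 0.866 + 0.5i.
-0.8188 - 0.4728i - 0.1628j + 0.282k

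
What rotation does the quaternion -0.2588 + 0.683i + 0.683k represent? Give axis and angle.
axis = (√2/2, 0, √2/2), θ = 7π/6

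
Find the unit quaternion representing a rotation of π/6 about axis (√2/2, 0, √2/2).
0.9659 + 0.183i + 0.183k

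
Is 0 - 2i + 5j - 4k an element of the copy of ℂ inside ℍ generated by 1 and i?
No. The quaternion -2i + 5j - 4k has j-coefficient y = 5 and k-coefficient z = -4, not both zero, so it does not lie in the complex subalgebra spanned by 1 and i.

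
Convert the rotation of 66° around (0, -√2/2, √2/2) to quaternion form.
0.8387 - 0.3851j + 0.3851k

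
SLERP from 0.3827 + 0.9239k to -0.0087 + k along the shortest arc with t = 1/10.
0.3453 + 0.9385k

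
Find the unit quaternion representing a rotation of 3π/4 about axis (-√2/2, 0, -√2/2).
0.3827 - 0.6533i - 0.6533k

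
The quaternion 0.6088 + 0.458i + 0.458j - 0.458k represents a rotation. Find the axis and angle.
axis = (√3/3, √3/3, -√3/3), θ = 105°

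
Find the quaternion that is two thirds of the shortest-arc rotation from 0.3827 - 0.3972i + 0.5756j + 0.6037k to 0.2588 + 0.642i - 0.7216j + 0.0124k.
-0.0416 - 0.6222i + 0.7491j + 0.2236k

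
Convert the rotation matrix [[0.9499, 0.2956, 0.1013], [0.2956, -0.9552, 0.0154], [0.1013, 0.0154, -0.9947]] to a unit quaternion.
0.9874i + 0.1497j + 0.0513k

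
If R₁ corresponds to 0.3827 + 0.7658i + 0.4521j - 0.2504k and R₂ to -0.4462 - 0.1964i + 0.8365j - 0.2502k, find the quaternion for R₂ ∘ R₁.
-0.4612 - 0.5132i - 0.1224j - 0.7134k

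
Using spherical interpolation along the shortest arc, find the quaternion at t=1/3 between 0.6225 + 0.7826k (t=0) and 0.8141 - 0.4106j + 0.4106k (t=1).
0.7153 - 0.1443j + 0.6838k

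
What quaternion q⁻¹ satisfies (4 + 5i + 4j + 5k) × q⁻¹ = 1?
0.0488 - 0.061i - 0.0488j - 0.061k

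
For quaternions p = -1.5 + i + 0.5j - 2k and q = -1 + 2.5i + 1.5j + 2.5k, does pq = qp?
No: pq = 3.25 - 0.5i - 10.25j - 1.5k ≠ 3.25 - 9i + 4.75j - 2k = qp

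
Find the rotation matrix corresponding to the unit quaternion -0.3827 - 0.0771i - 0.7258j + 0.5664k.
[[-0.6952, 0.5454, 0.4682], [-0.3216, 0.3465, -0.8812], [-0.6429, -0.7632, -0.0655]]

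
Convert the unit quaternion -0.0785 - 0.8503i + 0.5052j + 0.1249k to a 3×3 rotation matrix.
[[0.4583, -0.8395, -0.2917], [-0.8788, -0.4772, -0.0073], [-0.1331, 0.2597, -0.9565]]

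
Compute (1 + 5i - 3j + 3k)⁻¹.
0.0227 - 0.1136i + 0.0682j - 0.0682k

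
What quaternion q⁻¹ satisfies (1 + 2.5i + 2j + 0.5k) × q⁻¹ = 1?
0.087 - 0.2174i - 0.1739j - 0.0435k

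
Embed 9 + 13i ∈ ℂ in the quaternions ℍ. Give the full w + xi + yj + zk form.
9 + 13i + 0j + 0k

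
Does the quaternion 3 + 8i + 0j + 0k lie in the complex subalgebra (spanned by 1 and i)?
Yes. The quaternion 3 + 8i has j- and k-coefficients y = z = 0, so it lies in the complex subalgebra spanned by 1 and i.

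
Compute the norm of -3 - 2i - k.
√14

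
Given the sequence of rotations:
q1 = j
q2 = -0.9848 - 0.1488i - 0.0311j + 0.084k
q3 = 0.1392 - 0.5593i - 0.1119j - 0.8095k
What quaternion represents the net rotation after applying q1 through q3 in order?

q2 · q1 = 0.0311 - 0.084i - 0.9848j - 0.1488k
q3 · q2 · q1 = -0.2733 - 0.8096i - 0.1558j + 0.4955k
-0.2733 - 0.8096i - 0.1558j + 0.4955k


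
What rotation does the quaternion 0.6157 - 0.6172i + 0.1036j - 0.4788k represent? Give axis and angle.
axis = (-0.7833, 0.1315, -0.6076), θ = 104°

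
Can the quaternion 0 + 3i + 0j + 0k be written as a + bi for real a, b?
Yes. The quaternion 3i has j- and k-coefficients y = z = 0, so it lies in the complex subalgebra spanned by 1 and i.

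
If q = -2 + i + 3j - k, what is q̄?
-2 - i - 3j + k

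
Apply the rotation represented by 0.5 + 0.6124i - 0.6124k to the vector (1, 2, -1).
(2.225, -1, 0.225)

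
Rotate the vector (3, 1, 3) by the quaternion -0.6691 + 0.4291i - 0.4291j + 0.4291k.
(3.824, -1.946, -0.77)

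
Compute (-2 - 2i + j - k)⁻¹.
-0.2 + 0.2i - 0.1j + 0.1k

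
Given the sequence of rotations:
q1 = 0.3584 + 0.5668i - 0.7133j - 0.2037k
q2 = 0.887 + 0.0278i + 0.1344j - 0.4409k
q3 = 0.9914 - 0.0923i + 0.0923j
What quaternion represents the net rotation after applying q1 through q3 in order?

q2 · q1 = 0.3082 + 0.1708i - 0.8288j - 0.4347k
q3 · q2 · q1 = 0.3978 + 0.1008i - 0.8333j - 0.3702k
0.3978 + 0.1008i - 0.8333j - 0.3702k


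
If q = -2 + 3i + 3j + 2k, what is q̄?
-2 - 3i - 3j - 2k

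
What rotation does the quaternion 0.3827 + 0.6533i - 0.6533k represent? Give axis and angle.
axis = (√2/2, 0, -√2/2), θ = 3π/4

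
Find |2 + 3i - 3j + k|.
√23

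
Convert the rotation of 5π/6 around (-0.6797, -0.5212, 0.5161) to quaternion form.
0.2588 - 0.6565i - 0.5034j + 0.4985k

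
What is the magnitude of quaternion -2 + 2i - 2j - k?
√13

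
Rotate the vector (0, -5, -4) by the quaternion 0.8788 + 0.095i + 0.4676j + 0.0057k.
(-3.686, -4.263, -3.04)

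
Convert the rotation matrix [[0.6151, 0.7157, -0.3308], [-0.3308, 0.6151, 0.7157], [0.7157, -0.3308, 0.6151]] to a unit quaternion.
0.8434 - 0.3102i - 0.3102j - 0.3102k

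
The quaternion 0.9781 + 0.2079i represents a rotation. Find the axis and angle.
axis = (1, 0, 0), θ = 24°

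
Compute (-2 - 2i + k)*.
-2 + 2i - k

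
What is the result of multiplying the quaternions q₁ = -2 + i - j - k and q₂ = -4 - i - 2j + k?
8 - 5i + 8j - k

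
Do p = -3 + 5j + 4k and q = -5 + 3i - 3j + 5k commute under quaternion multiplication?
No: pq = 10 + 28i - 4j - 50k ≠ 10 - 46i - 28j - 20k = qp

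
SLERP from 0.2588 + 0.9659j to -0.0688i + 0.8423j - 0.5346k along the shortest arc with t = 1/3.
0.1789 - 0.0243i + 0.9653j - 0.1888k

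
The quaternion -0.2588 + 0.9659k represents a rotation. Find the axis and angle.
axis = (0, 0, 1), θ = 7π/6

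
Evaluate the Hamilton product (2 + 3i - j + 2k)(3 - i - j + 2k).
4 + 7i - 13j + 6k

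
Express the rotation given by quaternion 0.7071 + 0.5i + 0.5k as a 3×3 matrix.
[[0.5, -0.7071, 0.5], [0.7071, 0, -0.7071], [0.5, 0.7071, 0.5]]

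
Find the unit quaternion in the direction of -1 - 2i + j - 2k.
-0.3162 - 0.6325i + 0.3162j - 0.6325k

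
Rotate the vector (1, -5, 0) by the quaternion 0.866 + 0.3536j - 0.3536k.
(-2.562, -4.362, 0.638)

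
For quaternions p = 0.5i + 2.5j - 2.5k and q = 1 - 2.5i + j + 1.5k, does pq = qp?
No: pq = 2.5 + 6.75i + 8j + 4.25k ≠ 2.5 - 5.75i - 3j - 9.25k = qp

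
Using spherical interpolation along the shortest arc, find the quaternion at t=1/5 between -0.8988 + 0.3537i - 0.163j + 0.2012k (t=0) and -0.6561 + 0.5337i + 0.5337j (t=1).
-0.8948 + 0.4134i - 0.017j + 0.1676k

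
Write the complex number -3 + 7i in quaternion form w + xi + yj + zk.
-3 + 7i + 0j + 0k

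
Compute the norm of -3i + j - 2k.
√14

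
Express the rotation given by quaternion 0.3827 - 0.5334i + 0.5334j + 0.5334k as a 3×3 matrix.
[[-0.1381, -0.9773, -0.1608], [-0.1608, -0.1381, 0.9773], [-0.9773, 0.1608, -0.1381]]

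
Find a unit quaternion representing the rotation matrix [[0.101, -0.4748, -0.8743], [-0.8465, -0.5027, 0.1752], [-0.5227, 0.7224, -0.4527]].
0.1908 + 0.717i - 0.4607j - 0.4871k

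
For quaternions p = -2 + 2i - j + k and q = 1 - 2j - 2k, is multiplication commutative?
No: pq = -2 + 6i + 7j + k ≠ -2 - 2i - j + 9k = qp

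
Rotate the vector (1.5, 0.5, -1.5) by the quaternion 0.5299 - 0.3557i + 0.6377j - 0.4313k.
(-1.75, -0.919, -0.917)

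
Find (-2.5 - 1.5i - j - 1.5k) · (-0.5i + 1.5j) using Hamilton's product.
0.75 + 3.5i - 3j - 2.75k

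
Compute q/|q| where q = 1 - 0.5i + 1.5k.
0.5345 - 0.2673i + 0.8018k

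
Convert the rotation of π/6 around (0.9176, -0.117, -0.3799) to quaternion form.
0.9659 + 0.2375i - 0.0303j - 0.0983k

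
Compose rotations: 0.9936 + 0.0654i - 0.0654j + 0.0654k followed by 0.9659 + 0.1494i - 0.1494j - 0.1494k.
0.9499 + 0.1921i - 0.2312j - 0.0853k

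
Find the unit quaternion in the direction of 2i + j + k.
0.8165i + 0.4082j + 0.4082k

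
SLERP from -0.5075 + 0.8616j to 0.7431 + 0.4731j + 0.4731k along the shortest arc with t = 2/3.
0.3868 + 0.8284j + 0.405k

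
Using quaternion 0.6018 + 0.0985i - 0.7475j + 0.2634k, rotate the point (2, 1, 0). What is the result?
(-0.977, 1.181, 1.628)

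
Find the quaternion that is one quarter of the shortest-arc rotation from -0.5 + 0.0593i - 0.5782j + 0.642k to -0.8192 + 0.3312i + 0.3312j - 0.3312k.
-0.7672 + 0.1792i - 0.4052j + 0.4637k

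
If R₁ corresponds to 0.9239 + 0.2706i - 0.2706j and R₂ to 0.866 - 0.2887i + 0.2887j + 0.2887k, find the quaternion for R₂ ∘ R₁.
0.9563 + 0.0457i + 0.1105j + 0.2667k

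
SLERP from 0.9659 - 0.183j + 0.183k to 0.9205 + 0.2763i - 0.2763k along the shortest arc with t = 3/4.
0.9621 + 0.2124i - 0.0482j - 0.1642k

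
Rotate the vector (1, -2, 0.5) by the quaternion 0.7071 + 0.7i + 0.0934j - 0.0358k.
(0.658, -0.453, -2.147)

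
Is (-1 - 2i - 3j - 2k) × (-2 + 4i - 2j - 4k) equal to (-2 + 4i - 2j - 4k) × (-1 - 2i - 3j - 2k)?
No: pq = -4 + 8i - 8j + 24k ≠ -4 - 8i + 24j - 8k = qp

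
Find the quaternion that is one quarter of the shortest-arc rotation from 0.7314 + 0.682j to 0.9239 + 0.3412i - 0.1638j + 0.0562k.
0.8589 + 0.0994i + 0.5022j + 0.0164k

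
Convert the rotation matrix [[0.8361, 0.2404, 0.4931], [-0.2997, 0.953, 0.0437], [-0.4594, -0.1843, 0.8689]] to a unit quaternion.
0.9563 - 0.0596i + 0.249j - 0.1412k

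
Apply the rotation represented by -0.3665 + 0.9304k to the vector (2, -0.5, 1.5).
(-1.804, -0.998, 1.5)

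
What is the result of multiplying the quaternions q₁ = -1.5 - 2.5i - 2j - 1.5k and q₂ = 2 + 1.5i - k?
-0.75 - 5.25i - 8.75j + 1.5k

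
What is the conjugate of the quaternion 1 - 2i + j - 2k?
1 + 2i - j + 2k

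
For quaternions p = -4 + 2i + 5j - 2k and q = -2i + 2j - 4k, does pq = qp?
No: pq = -14 - 8i + 4j + 30k ≠ -14 + 24i - 20j + 2k = qp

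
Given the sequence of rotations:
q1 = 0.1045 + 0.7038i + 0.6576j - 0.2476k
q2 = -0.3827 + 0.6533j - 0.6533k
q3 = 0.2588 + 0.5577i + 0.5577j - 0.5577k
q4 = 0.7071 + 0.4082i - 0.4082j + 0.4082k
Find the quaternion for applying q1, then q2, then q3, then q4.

q2 · q1 = -0.6314 - 0.0015i - 0.6432j - 0.4333k
q3 · q2 · q1 = -0.0455 - 0.9529i - 0.2761j - 0.1179k
q4 · q3 · q2 · q1 = 0.2922 - 0.5315i - 0.5175j - 0.6036k
0.2922 - 0.5315i - 0.5175j - 0.6036k


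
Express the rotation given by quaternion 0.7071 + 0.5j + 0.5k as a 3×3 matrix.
[[0, -0.7071, 0.7071], [0.7071, 0.5, 0.5], [-0.7071, 0.5, 0.5]]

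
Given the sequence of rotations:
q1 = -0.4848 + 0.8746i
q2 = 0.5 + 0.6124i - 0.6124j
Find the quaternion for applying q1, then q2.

q2 · q1 = -0.778 + 0.1404i + 0.2969j + 0.5356k
-0.778 + 0.1404i + 0.2969j + 0.5356k


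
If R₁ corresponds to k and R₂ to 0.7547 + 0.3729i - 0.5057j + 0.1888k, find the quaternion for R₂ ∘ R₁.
-0.1888 - 0.5057i - 0.3729j + 0.7547k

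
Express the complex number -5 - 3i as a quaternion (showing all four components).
-5 - 3i + 0j + 0k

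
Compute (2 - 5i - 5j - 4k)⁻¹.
0.0286 + 0.0714i + 0.0714j + 0.0571k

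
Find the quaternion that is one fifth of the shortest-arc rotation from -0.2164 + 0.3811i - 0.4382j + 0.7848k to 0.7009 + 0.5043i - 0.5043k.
-0.3698 + 0.2064i - 0.3856j + 0.8197k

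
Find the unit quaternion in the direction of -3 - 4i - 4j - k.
-0.4629 - 0.6172i - 0.6172j - 0.1543k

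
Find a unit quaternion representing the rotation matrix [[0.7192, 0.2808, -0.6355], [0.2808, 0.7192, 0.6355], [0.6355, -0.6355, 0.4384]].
0.8481 - 0.3747i - 0.3747j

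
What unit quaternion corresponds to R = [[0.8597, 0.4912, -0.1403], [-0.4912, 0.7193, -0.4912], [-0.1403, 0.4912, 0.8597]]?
0.9272 + 0.2649i - 0.2649k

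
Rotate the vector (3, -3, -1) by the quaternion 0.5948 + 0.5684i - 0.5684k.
(-0.321, -0.475, -4.321)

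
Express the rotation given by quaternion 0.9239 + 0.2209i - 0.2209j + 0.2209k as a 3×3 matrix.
[[0.8048, -0.5058, -0.3106], [0.3106, 0.8048, -0.5058], [0.5058, 0.3106, 0.8048]]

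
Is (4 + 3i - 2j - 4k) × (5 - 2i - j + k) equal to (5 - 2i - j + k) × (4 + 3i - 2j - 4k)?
No: pq = 28 + i - 9j - 23k ≠ 28 + 13i - 19j - 9k = qp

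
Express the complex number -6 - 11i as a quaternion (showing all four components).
-6 - 11i + 0j + 0k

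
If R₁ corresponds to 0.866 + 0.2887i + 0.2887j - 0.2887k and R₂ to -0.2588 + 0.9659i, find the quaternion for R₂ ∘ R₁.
-0.503 + 0.7618i + 0.2041j + 0.3536k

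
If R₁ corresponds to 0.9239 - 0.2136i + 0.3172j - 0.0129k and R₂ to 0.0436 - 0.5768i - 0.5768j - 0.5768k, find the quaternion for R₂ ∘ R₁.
0.0926 - 0.3518i - 0.4033j - 0.8396k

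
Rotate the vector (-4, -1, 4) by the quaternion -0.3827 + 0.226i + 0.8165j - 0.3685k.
(-0.833, -4.946, -2.801)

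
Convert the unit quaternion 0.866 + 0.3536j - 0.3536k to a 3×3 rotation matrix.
[[0.4999, 0.6124, 0.6124], [-0.6124, 0.7499, -0.2501], [-0.6124, -0.2501, 0.7499]]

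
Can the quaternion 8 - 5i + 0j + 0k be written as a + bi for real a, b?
Yes. The quaternion 8 - 5i has j- and k-coefficients y = z = 0, so it lies in the complex subalgebra spanned by 1 and i.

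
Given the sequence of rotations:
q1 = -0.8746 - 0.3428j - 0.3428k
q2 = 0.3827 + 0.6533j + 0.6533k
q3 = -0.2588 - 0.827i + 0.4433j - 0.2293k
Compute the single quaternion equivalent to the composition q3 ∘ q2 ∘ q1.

q2 · q1 = 0.1132 - 0.7026j - 0.7026k
q3 · q2 · q1 = 0.1211 - 0.5662i - 0.349j + 0.7369k
0.1211 - 0.5662i - 0.349j + 0.7369k


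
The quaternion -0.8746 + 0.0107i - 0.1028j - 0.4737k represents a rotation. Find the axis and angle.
axis = (0.0221, -0.212, -0.977), θ = 302°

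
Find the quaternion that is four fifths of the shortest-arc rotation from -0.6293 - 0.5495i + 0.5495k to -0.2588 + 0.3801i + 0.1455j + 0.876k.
-0.3798 + 0.1941i + 0.1262j + 0.8956k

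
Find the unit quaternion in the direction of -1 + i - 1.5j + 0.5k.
-0.4714 + 0.4714i - 0.7071j + 0.2357k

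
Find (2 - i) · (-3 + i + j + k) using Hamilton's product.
-5 + 5i + 3j + k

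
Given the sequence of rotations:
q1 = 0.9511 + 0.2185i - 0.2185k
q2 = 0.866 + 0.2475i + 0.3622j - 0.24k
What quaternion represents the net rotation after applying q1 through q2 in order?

q2 · q1 = 0.7171 + 0.3455i + 0.3461j - 0.4966k
0.7171 + 0.3455i + 0.3461j - 0.4966k


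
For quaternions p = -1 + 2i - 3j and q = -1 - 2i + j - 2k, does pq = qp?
No: pq = 8 + 6i + 6j - 2k ≠ 8 - 6i - 2j + 6k = qp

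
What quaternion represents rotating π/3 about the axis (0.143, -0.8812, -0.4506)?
0.866 + 0.0715i - 0.4406j - 0.2253k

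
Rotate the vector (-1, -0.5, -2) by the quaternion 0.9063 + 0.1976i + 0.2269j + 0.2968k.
(-1.554, -0.554, -1.59)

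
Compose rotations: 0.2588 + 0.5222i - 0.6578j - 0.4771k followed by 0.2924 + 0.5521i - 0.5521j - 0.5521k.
-0.8392 + 0.1958i - 0.3601j - 0.3573k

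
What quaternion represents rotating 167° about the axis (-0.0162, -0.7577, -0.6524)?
0.1132 - 0.0161i - 0.7528j - 0.6482k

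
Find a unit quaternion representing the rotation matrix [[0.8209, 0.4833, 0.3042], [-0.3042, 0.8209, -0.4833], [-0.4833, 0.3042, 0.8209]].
0.9304 + 0.2116i + 0.2116j - 0.2116k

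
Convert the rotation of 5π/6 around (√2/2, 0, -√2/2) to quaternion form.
0.2588 + 0.683i - 0.683k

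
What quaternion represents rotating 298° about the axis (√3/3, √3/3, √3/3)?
-0.8572 + 0.2974i + 0.2974j + 0.2974k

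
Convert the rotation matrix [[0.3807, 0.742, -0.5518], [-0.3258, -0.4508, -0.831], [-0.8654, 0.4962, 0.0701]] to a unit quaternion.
0.5 + 0.6636i + 0.1568j - 0.5339k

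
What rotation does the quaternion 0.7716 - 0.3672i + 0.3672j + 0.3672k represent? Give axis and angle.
axis = (-√3/3, √3/3, √3/3), θ = 79°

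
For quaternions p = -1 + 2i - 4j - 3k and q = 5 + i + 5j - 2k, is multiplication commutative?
No: pq = 7 + 32i - 24j + k ≠ 7 - 14i - 26j - 27k = qp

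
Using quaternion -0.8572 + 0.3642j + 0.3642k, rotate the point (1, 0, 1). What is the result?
(-0.155, -0.359, 1.359)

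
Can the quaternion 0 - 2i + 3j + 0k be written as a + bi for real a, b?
No. The quaternion -2i + 3j has j-coefficient y = 3 and k-coefficient z = 0, not both zero, so it does not lie in the complex subalgebra spanned by 1 and i.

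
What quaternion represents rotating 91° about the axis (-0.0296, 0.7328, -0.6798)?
0.7009 - 0.0211i + 0.5227j - 0.4849k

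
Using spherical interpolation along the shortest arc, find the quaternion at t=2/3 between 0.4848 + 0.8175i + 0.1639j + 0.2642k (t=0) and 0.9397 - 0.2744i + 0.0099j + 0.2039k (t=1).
0.9485 + 0.1373i + 0.0786j + 0.2745k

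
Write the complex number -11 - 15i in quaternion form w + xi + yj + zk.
-11 - 15i + 0j + 0k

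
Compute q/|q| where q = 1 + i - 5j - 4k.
0.1525 + 0.1525i - 0.7625j - 0.61k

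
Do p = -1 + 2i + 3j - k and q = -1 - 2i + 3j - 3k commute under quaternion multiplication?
No: pq = -7 - 6i + 2j + 16k ≠ -7 + 6i - 14j - 8k = qp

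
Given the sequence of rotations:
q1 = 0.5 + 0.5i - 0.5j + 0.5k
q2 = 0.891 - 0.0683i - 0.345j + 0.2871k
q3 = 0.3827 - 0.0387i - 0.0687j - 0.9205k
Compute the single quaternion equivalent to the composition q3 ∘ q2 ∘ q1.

q2 · q1 = 0.1636 + 0.3824i - 0.4403j + 0.7957k
q3 · q2 · q1 = 0.7796 - 0.3199i - 0.5009j + 0.1972k
0.7796 - 0.3199i - 0.5009j + 0.1972k


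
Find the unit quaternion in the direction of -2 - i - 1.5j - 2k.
-0.5963 - 0.2981i - 0.4472j - 0.5963k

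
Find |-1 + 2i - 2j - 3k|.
√18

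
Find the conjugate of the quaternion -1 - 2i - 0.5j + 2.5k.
-1 + 2i + 0.5j - 2.5k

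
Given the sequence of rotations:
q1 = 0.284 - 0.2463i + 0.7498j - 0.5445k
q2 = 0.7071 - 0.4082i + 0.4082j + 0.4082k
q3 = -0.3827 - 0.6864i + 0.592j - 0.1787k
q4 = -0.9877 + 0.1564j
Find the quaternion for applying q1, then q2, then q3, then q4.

q2 · q1 = 0.0165 - 0.8184i + 0.3233j - 0.4746k
q3 · q2 · q1 = -0.8443 + 0.0787i - 0.2935j + 0.4413k
q4 · q3 · q2 · q1 = 0.8798 - 0.0087i + 0.1578j - 0.4482k
0.8798 - 0.0087i + 0.1578j - 0.4482k


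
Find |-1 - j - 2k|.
√6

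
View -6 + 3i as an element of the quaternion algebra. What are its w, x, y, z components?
-6 + 3i + 0j + 0k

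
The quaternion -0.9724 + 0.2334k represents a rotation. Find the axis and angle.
axis = (0, 0, 1), θ = 333°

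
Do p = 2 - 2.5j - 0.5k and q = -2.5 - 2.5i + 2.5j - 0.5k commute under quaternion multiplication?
No: pq = 1 - 2.5i + 12.5j - 6k ≠ 1 - 7.5i + 10j + 6.5k = qp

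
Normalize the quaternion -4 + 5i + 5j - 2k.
-0.4781 + 0.5976i + 0.5976j - 0.239k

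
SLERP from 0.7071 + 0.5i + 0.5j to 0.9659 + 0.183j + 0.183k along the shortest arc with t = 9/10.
0.9592 + 0.0541i + 0.2213j + 0.1672k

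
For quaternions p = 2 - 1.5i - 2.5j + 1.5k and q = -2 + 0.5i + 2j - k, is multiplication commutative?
No: pq = 3.25 + 3.5i + 8.25j - 6.75k ≠ 3.25 + 4.5i + 9.75j - 3.25k = qp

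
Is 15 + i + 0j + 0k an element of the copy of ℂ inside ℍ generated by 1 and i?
Yes. The quaternion 15 + i has j- and k-coefficients y = z = 0, so it lies in the complex subalgebra spanned by 1 and i.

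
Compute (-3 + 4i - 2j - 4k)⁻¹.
-0.0667 - 0.0889i + 0.0444j + 0.0889k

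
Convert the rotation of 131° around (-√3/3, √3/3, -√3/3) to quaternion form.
0.4147 - 0.5254i + 0.5254j - 0.5254k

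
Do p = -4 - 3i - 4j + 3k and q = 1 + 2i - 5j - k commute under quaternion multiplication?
No: pq = -15 + 8i + 19j + 30k ≠ -15 - 30i + 13j - 16k = qp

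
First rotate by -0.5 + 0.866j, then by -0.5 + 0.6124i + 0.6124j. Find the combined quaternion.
-0.2803 - 0.3062i - 0.7392j + 0.5303k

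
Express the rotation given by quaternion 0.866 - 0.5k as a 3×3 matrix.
[[0.5, 0.866, 0], [-0.866, 0.5, 0], [0, 0, 1]]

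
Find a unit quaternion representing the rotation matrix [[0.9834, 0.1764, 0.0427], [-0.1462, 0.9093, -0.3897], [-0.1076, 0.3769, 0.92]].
0.9763 + 0.1963i + 0.0385j - 0.0826k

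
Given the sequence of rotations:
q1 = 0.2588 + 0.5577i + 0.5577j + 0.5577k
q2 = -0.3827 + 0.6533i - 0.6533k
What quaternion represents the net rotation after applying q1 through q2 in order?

q2 · q1 = -0.099 + 0.32i - 0.9421j - 0.0182k
-0.099 + 0.32i - 0.9421j - 0.0182k


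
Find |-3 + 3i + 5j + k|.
√44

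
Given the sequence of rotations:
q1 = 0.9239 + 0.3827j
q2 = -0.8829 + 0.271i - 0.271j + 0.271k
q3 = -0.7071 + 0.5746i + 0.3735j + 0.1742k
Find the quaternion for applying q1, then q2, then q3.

q2 · q1 = -0.712 + 0.1467i - 0.5883j + 0.3541k
q3 · q2 · q1 = 0.5772 - 0.2781i - 0.0279j - 0.7672k
0.5772 - 0.2781i - 0.0279j - 0.7672k


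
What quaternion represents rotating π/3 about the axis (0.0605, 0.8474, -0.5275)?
0.866 + 0.0302i + 0.4237j - 0.2637k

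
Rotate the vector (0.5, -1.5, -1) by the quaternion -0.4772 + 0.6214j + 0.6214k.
(-0.569, -1.41, -1.09)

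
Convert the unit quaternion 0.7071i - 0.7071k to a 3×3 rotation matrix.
[[0, 0, -1], [0, -1, 0], [-1, 0, 0]]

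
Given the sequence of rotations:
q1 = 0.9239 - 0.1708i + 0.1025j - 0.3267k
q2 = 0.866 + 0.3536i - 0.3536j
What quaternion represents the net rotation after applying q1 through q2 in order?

q2 · q1 = 0.8967 + 0.2943i - 0.1224j - 0.3071k
0.8967 + 0.2943i - 0.1224j - 0.3071k


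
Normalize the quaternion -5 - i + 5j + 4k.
-0.6108 - 0.1222i + 0.6108j + 0.4887k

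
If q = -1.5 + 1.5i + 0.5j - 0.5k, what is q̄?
-1.5 - 1.5i - 0.5j + 0.5k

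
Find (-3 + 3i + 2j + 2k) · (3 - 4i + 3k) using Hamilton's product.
-3 + 27i - 11j + 5k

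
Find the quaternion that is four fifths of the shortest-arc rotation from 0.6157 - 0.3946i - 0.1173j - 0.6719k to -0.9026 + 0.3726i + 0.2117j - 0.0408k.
0.8876 - 0.3976i - 0.2022j - 0.1151k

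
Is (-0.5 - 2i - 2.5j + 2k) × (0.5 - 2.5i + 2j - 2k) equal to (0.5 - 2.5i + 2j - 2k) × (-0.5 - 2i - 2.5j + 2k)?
No: pq = 3.75 + 1.25i - 11.25j - 8.25k ≠ 3.75 - 0.75i + 6.75j + 12.25k = qp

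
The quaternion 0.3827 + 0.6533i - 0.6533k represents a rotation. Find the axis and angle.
axis = (√2/2, 0, -√2/2), θ = 3π/4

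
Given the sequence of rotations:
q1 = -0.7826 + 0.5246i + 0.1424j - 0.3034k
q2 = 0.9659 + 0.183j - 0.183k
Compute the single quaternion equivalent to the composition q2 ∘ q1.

q2 · q1 = -0.8375 + 0.4772i - 0.1017j - 0.2458k
-0.8375 + 0.4772i - 0.1017j - 0.2458k


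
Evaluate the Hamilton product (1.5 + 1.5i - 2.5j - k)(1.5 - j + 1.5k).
1.25 - 2.5i - 7.5j - 0.75k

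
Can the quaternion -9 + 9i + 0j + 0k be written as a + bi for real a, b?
Yes. The quaternion -9 + 9i has j- and k-coefficients y = z = 0, so it lies in the complex subalgebra spanned by 1 and i.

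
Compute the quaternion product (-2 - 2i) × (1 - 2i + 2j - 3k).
-6 + 2i - 10j + 2k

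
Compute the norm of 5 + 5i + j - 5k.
√76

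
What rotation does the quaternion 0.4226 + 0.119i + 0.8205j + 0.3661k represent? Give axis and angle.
axis = (0.1313, 0.9053, 0.4039), θ = 130°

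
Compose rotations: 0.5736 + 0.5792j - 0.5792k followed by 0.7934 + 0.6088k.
0.8077 - 0.3526i + 0.4595j - 0.1103k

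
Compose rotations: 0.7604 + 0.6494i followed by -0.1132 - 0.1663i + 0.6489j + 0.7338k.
0.0219 - 0.2i + 0.97j + 0.1366k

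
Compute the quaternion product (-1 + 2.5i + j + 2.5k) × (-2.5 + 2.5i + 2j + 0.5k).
-7 - 13.25i + 0.5j - 4.25k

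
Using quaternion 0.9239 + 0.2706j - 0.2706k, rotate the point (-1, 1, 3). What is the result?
(1.293, 0.914, 2.914)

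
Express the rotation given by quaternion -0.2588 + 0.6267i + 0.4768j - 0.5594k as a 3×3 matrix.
[[-0.0805, 0.3081, -0.9479], [0.8872, -0.4114, -0.2091], [-0.4544, -0.8578, -0.2402]]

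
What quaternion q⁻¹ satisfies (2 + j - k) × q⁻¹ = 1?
0.3333 - 0.1667j + 0.1667k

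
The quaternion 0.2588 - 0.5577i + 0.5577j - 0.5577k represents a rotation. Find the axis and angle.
axis = (-√3/3, √3/3, -√3/3), θ = 5π/6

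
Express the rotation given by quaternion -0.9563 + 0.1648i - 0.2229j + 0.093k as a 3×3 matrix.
[[0.8833, 0.1044, 0.457], [-0.2513, 0.9284, 0.2737], [-0.3957, -0.3567, 0.8463]]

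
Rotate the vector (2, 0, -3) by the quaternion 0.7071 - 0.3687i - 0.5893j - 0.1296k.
(2.757, -1.52, 1.757)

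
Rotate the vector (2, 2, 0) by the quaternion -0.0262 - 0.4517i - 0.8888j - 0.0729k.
(0.417, 2.776, 0.345)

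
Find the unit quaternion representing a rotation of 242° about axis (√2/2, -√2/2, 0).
-0.515 + 0.6061i - 0.6061j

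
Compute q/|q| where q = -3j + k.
-0.9487j + 0.3162k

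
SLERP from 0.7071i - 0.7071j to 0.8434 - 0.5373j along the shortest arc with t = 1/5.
0.2134 + 0.6195i - 0.7554j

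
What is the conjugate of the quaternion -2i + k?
2i - k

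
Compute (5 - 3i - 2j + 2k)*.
5 + 3i + 2j - 2k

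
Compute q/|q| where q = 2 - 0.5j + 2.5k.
0.6172 - 0.1543j + 0.7715k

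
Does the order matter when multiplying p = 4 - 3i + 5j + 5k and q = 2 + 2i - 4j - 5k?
Yes: pq = 59 - 3i - 11j - 8k ≠ 59 + 7i - j - 12k = qp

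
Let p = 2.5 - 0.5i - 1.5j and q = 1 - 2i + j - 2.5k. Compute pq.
3 - 1.75i - 0.25j - 9.75k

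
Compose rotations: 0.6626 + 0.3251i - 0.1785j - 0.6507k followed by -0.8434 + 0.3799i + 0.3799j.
-0.6145 - 0.2697i + 0.6495j + 0.3575k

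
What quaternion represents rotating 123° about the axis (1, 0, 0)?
0.4772 + 0.8788i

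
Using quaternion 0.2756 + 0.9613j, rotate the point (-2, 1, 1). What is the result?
(2.226, 1, 0.212)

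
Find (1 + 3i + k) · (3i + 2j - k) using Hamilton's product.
-8 + i + 8j + 5k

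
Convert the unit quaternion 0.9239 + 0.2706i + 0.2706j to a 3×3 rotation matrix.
[[0.8536, 0.1464, 0.5], [0.1464, 0.8536, -0.5], [-0.5, 0.5, 0.7071]]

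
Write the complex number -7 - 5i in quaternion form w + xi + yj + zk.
-7 - 5i + 0j + 0k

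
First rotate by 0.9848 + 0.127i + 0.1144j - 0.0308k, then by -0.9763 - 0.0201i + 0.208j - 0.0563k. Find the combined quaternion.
-0.9844 - 0.1438i + 0.0854j - 0.0541k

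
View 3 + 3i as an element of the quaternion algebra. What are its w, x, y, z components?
3 + 3i + 0j + 0k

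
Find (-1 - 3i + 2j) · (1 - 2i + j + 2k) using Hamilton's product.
-9 + 3i + 7j - k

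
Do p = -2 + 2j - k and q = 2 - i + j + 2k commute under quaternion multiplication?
No: pq = -4 + 7i + 3j - 4k ≠ -4 - 3i + j - 8k = qp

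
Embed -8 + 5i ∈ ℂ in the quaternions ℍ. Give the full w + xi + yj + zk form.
-8 + 5i + 0j + 0k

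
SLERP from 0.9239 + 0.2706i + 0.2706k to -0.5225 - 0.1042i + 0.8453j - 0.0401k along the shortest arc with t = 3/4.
0.6985 + 0.1649i - 0.6872j + 0.1128k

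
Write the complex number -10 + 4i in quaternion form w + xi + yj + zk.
-10 + 4i + 0j + 0k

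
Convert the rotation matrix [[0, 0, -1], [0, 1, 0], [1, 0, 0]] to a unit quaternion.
0.7071 - 0.7071j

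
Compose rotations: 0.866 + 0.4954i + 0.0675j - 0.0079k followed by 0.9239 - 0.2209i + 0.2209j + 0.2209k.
0.8964 + 0.2497i + 0.3614j + 0.0597k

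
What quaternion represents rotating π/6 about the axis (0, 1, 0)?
0.9659 + 0.2588j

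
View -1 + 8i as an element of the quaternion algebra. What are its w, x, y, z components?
-1 + 8i + 0j + 0k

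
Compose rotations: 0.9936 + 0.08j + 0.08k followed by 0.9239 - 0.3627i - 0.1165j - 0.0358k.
0.9302 - 0.3668i - 0.0128j + 0.0093k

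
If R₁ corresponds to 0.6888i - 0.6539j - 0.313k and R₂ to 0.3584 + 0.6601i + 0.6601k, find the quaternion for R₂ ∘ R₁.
-0.2481 + 0.6785i + 0.4269j - 0.5438k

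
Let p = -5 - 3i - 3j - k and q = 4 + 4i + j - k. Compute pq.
-6 - 28i - 24j + 10k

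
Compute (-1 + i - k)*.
-1 - i + k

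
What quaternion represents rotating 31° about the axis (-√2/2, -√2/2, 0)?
0.9636 - 0.189i - 0.189j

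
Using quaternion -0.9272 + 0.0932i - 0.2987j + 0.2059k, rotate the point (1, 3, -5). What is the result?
(-1.246, 2.007, -5.424)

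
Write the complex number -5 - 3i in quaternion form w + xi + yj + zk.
-5 - 3i + 0j + 0k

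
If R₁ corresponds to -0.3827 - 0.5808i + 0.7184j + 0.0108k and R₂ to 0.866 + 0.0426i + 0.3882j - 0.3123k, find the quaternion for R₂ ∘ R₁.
-0.5822 - 0.2907i + 0.6545j + 0.3849k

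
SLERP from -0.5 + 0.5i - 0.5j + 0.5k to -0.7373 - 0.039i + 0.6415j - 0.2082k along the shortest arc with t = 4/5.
0.5404 + 0.1841i - 0.7464j + 0.342k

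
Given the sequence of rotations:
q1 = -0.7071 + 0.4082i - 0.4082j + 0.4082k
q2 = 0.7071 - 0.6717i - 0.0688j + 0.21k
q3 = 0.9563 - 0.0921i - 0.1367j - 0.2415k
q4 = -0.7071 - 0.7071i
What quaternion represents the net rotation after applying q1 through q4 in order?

q2 · q1 = -0.3396 + 0.8212i + 0.1199j + 0.4424k
q3 · q2 · q1 = -0.1259 + 0.7851i + 0.0035j + 0.6063k
q4 · q3 · q2 · q1 = 0.6442 - 0.4661i + 0.4262j - 0.4312k
0.6442 - 0.4661i + 0.4262j - 0.4312k


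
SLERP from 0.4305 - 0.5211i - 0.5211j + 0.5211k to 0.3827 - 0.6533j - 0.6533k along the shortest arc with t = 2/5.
0.5327 - 0.3945i - 0.7475j + 0.0415k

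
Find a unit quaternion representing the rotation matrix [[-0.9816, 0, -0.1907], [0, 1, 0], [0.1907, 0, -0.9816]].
-0.0958 + 0.9954j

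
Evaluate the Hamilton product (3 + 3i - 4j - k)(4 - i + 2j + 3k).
26 - i - 18j + 7k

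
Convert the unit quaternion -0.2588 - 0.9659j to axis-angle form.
axis = (0, -1, 0), θ = 7π/6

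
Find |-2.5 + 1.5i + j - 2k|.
3.674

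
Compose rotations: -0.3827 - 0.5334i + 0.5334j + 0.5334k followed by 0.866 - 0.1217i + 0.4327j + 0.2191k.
-0.744 - 0.3014i + 0.2444j + 0.544k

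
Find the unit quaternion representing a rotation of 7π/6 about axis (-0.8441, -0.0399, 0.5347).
-0.2588 - 0.8153i - 0.0385j + 0.5165k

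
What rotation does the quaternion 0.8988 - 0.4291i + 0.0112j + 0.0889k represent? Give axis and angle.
axis = (-0.9789, 0.0256, 0.2028), θ = 52°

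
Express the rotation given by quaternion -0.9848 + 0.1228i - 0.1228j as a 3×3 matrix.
[[0.9698, -0.0302, 0.2419], [-0.0302, 0.9698, 0.2419], [-0.2419, -0.2419, 0.9397]]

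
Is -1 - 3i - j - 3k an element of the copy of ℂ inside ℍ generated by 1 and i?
No. The quaternion -1 - 3i - j - 3k has j-coefficient y = -1 and k-coefficient z = -3, not both zero, so it does not lie in the complex subalgebra spanned by 1 and i.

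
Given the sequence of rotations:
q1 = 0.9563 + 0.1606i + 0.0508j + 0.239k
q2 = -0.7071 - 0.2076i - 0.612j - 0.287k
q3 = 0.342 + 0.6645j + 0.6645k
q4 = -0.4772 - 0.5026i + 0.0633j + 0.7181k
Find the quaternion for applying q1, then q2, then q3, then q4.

q2 · q1 = -0.5432 - 0.4438i - 0.6177j - 0.3557k
q3 · q2 · q1 = 0.461 + 0.0223i - 0.8671j - 0.1877k
q4 · q3 · q2 · q1 = -0.0191 + 0.3684i + 0.3646j + 0.855k
-0.0191 + 0.3684i + 0.3646j + 0.855k
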